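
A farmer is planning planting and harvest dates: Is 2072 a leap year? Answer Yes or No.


Year: 2072
Divisible by 4? 2072 / 4 = 518.0 -> Yes
Divisible by 100? 2072 / 100 = 20.72 -> No
Divisible by 4 but not 100, so it IS a leap year

Yes


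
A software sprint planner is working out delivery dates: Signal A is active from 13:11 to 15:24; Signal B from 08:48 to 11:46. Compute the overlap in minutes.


Interval A: [791, 924] minutes from midnight
Interval B: [528, 706] minutes from midnight
Overlap start = max(791, 528) = 791
Overlap end = min(924, 706) = 706
End <= start, so the intervals do not overlap: 0 minutes

0


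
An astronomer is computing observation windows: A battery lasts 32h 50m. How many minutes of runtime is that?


Hours: 32
Extra minutes: 50
Minutes per hour: 60
Hours to minutes: 32 x 60 = 1920
Total: 1920 + 50 = 1970

1970


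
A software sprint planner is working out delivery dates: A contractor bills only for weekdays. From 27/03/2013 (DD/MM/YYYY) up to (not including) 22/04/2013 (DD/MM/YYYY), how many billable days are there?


Start: 2013-03-27 (Wednesday)
End (exclusive): 2013-04-22 (Monday)
Total calendar days: 26
Full weeks: 26 // 7 = 3 -> 15 weekdays
Remaining 5 days starting on Wednesday:
  Wed(w), Thu(w), Fri(w), Sat(-), Sun(-) -> 3 weekdays
Total business days: 15 + 3 = 18

18


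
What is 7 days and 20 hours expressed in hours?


Days: 7
Extra hours: 20
Hours per day: 24
Days to hours: 7 x 24 = 168
Total: 168 + 20 = 188

188


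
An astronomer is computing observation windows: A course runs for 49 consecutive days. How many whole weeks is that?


Total days: 49
Days per week: 7
Division: 49 / 7 = 7 remainder 0
Complete weeks: 7
Remaining days: 0

7


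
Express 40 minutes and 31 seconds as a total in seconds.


Minutes: 40
Seconds: 31
Convert minutes to seconds: 40 x 60 = 2400
Add remaining seconds: 2400 + 31 = 2431

2431


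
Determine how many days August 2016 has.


Month: August
Year: 2016
August is a 31-day month
Total: 31 days

31


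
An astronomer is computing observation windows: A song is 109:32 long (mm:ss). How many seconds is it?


Minutes: 109
Extra seconds: 32
Seconds per minute: 60
Minutes to seconds: 109 x 60 = 6540
Total: 6540 + 32 = 6572

6572


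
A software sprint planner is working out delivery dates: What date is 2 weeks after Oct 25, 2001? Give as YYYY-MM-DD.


Start: 2001-10-25
Weeks to add: 2
Convert to days: 2 x 7 = 14 days
Add 14 days to 2001-10-25
Result: 2001-11-08

2001-11-08


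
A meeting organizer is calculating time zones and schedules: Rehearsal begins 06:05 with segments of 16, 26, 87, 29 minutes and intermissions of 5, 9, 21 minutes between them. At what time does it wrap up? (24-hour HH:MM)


Start: 06:05 = 365 min from midnight
  after task 1 (16 min): 06:21
  after break (5 min): 06:26
  after task 2 (26 min): 06:52
  after break (9 min): 07:01
  after task 3 (87 min): 08:28
  after break (21 min): 08:49
  after task 4 (29 min): 09:18
Total elapsed: 193 minutes
End time: 09:18

09:18


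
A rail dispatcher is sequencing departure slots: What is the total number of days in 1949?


Year: 1949
Check leap year rules:
Divisible by 4? No
1949 is not a leap year
Days: 365

365


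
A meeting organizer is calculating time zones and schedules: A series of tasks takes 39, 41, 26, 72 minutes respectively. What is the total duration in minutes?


Durations: 39, 41, 26, 72
Running sum: 39
+ 41 = 80
+ 26 = 106
+ 72 = 178
Total duration: 178 minutes
That is 2 hours and 58 minutes

178


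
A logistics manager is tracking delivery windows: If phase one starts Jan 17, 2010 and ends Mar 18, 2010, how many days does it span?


Start date: 2010-01-17
End date: 2010-03-18
Jan 2010: +15 days
Feb 2010: +28 days
Mar 2010: +17 days
Total: 60 days

60


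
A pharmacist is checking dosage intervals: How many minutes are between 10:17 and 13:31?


Start time: 10:17 = 617 minutes from midnight
End time: 13:31 = 811 minutes from midnight
Difference: 811 - 617 = 194 minutes
That is 3 hours and 14 minutes

194


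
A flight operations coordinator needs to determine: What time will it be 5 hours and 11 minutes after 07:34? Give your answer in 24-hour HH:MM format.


Start time: 07:34
Adding: 5 hours 11 minutes
Minutes: 34 + 11 = 45
Hours: 7 + 5 + 0 = 12
Result: 12:45

12:45


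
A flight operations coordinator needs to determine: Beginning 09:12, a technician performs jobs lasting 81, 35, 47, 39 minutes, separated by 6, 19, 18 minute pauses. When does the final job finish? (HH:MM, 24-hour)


Start: 09:12 = 552 min from midnight
  after task 1 (81 min): 10:33
  after break (6 min): 10:39
  after task 2 (35 min): 11:14
  after break (19 min): 11:33
  after task 3 (47 min): 12:20
  after break (18 min): 12:38
  after task 4 (39 min): 13:17
Total elapsed: 245 minutes
End time: 13:17

13:17


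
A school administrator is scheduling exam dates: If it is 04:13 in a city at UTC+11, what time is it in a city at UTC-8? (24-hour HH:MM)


Local time: 04:13 at UTC+11 (offset 11h)
Target zone: UTC-8 (offset -8h)
Difference: -8 - (11) = -19 hours
Calculation: 4 + (-19) = -15
Wraparound: (-15) mod 24 = 9
Result: 09:13

09:13


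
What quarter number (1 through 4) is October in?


Month: October (month 10)
Q1: January-March (months 1-3)
Q2: April-June (months 4-6)
Q3: July-September (months 7-9)
Q4: October-December (months 10-12)
Month 10 falls in Q4

4


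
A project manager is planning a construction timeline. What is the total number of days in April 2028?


Month: April
Year: 2028
April is a 30-day month
Total: 30 days

30


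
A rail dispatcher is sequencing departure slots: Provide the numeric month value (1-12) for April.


Calendar month order:
3. March
4. April <--
5. May
April is month number 4

4


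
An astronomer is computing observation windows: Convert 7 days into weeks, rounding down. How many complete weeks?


Total days: 7
Days per week: 7
Division: 7 / 7 = 1 remainder 0
Complete weeks: 1
Remaining days: 0

1


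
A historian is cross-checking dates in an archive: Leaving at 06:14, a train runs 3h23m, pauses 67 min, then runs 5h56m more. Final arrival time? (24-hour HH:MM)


Depart: 06:14
Leg 1: +203 min -> 09:37
Layover: +67 min -> 10:44
Leg 2: +356 min -> 16:40
Total travel: 626 minutes = 10h 26m
Arrival: 16:40

16:40


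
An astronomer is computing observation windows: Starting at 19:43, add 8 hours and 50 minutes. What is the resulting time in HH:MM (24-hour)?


Start time: 19:43
Adding: 8 hours 50 minutes
Minutes: 43 + 50 = 93
Minute overflow: 93 >= 60, so carry 1 hour, minutes = 33
Hours: 19 + 8 + 1 = 28
Hour wraparound: 28 mod 24 = 4
Result: 04:33

04:33


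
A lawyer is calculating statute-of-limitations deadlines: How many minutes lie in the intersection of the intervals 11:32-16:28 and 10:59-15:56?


Interval A: [692, 988] minutes from midnight
Interval B: [659, 956] minutes from midnight
Overlap start = max(692, 659) = 692
Overlap end = min(988, 956) = 956
Overlap = 956 - 692 = 264 minutes

264


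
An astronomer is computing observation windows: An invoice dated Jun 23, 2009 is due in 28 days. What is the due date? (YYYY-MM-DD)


Start: 2009-06-23
Adding 28 days
Days remaining in June: 7
After June: 21 days still to add
July 2009 has 31 days, need 21
Result: 2009-07-21

2009-07-21


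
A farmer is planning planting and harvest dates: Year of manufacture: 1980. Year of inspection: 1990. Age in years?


Birth year: 1980
Current year: 1990
Age = current year - birth year
Age = 1990 - 1980 = 10

10


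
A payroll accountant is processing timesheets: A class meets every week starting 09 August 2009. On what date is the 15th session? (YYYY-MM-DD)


First occurrence: 2009-08-09 (occurrence 1)
Each occurrence is 7 days after the previous.
Occurrence 15 is 14 weeks after the first.
14 weeks = 98 days
2009-08-09 + 98 days = 2009-11-15

2009-11-15


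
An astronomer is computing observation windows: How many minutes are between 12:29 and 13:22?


Start time: 12:29 = 749 minutes from midnight
End time: 13:22 = 802 minutes from midnight
Difference: 802 - 749 = 53 minutes
That is 0 hours and 53 minutes

53


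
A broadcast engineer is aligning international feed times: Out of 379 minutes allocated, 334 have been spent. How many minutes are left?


Total budget: 379 minutes
Time used: 334 minutes
Remaining: 379 - 334 = 45 minutes
Percent used: 88.1%
Percent remaining: 11.9%

45


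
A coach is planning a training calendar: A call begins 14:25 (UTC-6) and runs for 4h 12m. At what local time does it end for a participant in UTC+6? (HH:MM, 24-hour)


Start: 14:25 in UTC-6
Step 1 - add duration:
  minutes: 25 + 12 = 37
  hours: 14 + 4 + 0 = 18
  end in UTC-6: 18:37
Step 2 - convert UTC-6 -> UTC+6:
  offset difference: 6 - (-6) = 12 hours
  18 + (12) = 30 -> mod 24 = 6
Result: 06:37 in UTC+6

06:37


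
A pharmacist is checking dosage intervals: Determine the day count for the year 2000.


Year: 2000
Check leap year rules:
Divisible by 4? Yes
Divisible by 100? Yes
Divisible by 400? Yes
2000 is a leap year
Days: 366

366


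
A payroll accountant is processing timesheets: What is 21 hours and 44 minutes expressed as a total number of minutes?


Hours: 21
Minutes: 44
Convert hours to minutes: 21 x 60 = 1260
Add remaining minutes: 1260 + 44 = 1304

1304


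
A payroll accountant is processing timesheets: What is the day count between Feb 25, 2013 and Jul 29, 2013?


Start date: 2013-02-25
End date: 2013-07-29
Feb 2013: +4 days
Mar 2013: +31 days
Apr 2013: +30 days
... (3 more months)
Total: 154 days

154


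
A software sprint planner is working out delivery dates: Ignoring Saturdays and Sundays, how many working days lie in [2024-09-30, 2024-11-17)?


Start: 2024-09-30 (Monday)
End (exclusive): 2024-11-17 (Sunday)
Total calendar days: 48
Full weeks: 48 // 7 = 6 -> 30 weekdays
Remaining 6 days starting on Monday:
  Mon(w), Tue(w), Wed(w), Thu(w), Fri(w), Sat(-) -> 5 weekdays
Total business days: 30 + 5 = 35

35


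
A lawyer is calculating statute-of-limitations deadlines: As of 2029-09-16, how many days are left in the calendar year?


Start: September 16, 2029
End: December 31, 2029
Days left in September: 14
October: 31
November: 30
December: 31
Sum of remaining months: 92
Total: 14 + 92 = 106

106


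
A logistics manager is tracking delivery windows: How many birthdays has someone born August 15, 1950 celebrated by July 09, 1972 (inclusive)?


Birth: 1950-08-15
Reference: 1972-07-09
Year difference: 1972 - 1950 = 22
Has birthday (08-15) occurred by 07-09? No
Birthday not yet reached this year -> subtract 1
Age in full years: 21

21


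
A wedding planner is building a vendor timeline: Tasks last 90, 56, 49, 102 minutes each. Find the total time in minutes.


Durations: 90, 56, 49, 102
Running sum: 90
+ 56 = 146
+ 49 = 195
+ 102 = 297
Total duration: 297 minutes
That is 4 hours and 57 minutes

297


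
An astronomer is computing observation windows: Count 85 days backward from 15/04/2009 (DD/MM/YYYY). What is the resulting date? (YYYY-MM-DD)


Start: 2009-04-15
Subtracting 85 days
Days already passed in April: 15
After going back through April: 70 more days to subtract
March 2009: 31 days, 39 remaining
February 2009: 28 days, 11 remaining
January 2009 has 31 days, need 11
Result: 2009-01-20

2009-01-20


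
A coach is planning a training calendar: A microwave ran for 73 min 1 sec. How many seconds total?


Minutes: 73
Extra seconds: 1
Seconds per minute: 60
Minutes to seconds: 73 x 60 = 4380
Total: 4380 + 1 = 4381

4381


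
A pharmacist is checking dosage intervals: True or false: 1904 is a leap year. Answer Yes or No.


Year: 1904
Divisible by 4? 1904 / 4 = 476.0 -> Yes
Divisible by 100? 1904 / 100 = 19.04 -> No
Divisible by 4 but not 100, so it IS a leap year

Yes


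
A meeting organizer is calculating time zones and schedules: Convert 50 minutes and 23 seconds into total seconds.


Minutes: 50
Seconds: 23
Convert minutes to seconds: 50 x 60 = 3000
Add remaining seconds: 3000 + 23 = 3023

3023


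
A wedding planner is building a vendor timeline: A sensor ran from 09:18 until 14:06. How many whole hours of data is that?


Start: 09:18
End: 14:06
Hour difference: 14 - 9 = 5 hours
Minute difference: 6 - 18 = -12 minutes
Total minutes: 288
Complete hours: 288 / 60 = 4 (remainder 48)

4


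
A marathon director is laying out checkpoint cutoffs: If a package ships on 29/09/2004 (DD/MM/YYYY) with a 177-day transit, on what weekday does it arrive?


Start: 2004-09-29 (Wednesday)
Step 1 - find target date: add 177 days
  2004-09-29 + 177 days = 2005-03-25
Step 2 - day of week:
  177 mod 7 = 2
  Wednesday + 2 days -> Friday
Result: Friday (2005-03-25)

Friday


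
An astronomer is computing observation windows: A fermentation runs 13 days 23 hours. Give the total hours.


Days: 13
Extra hours: 23
Hours per day: 24
Days to hours: 13 x 24 = 312
Total: 312 + 23 = 335

335


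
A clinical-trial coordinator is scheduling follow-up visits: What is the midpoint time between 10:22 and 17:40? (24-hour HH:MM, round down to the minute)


Start time: 10:22 = 622 minutes from midnight
End time: 17:40 = 1060 minutes from midnight
Sum: 622 + 1060 = 1682
Midpoint: 1682 / 2 = 841 minutes
Convert: 841 / 60 = 14 hours, 1 minutes
Result: 14:01

14:01


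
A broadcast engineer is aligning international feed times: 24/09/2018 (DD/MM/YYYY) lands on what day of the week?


Date: 2018-09-24
January 1, 2018 is a Monday
Day of year: 267
Offset from Jan 1: 266 days
266 mod 7 = 0
Result: Monday

Monday


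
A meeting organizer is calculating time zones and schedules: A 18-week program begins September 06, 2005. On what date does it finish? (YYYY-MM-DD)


Start: 2005-09-06
Weeks to add: 18
Convert to days: 18 x 7 = 126 days
Add 126 days to 2005-09-06
Result: 2006-01-10

2006-01-10


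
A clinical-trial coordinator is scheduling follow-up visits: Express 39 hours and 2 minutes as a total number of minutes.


Hours: 39
Extra minutes: 2
Minutes per hour: 60
Hours to minutes: 39 x 60 = 2340
Total: 2340 + 2 = 2342

2342


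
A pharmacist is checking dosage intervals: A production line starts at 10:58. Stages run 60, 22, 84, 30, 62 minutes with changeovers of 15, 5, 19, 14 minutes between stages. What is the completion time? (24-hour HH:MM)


Start: 10:58 = 658 min from midnight
  after task 1 (60 min): 11:58
  after break (15 min): 12:13
  after task 2 (22 min): 12:35
  after break (5 min): 12:40
  after task 3 (84 min): 14:04
  after break (19 min): 14:23
  after task 4 (30 min): 14:53
  after break (14 min): 15:07
  after task 5 (62 min): 16:09
Total elapsed: 311 minutes
End time: 16:09

16:09


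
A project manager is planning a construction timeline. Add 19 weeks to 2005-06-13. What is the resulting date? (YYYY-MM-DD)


Start: 2005-06-13
Weeks to add: 19
Convert to days: 19 x 7 = 133 days
Add 133 days to 2005-06-13
Result: 2005-10-24

2005-10-24


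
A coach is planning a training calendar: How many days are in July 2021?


Month: July
Year: 2021
July is a 31-day month
Total: 31 days

31


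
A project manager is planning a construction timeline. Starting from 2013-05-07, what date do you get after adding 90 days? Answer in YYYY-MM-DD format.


Start: 2013-05-07
Adding 90 days
Days remaining in May: 24
After May: 66 days still to add
June 2013: 30 days, 36 remaining
July 2013: 31 days, 5 remaining
August 2013 has 31 days, need 5
Result: 2013-08-05

2013-08-05


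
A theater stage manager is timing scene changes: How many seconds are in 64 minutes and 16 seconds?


Minutes: 64
Seconds: 16
Convert minutes to seconds: 64 x 60 = 3840
Add remaining seconds: 3840 + 16 = 3856

3856


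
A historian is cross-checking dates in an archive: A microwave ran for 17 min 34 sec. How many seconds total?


Minutes: 17
Extra seconds: 34
Seconds per minute: 60
Minutes to seconds: 17 x 60 = 1020
Total: 1020 + 34 = 1054

1054


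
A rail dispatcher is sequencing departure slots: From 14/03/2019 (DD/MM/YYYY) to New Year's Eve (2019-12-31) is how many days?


Start: March 14, 2019
End: December 31, 2019
Days left in March: 17
April: 30
May: 31
June: 30
July: 31
... plus remaining months
Sum of remaining months: 275
Total: 17 + 275 = 292

292


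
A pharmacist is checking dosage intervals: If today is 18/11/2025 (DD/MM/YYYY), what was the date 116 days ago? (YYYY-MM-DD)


Start: 2025-11-18
Subtracting 116 days
Days already passed in November: 18
After going back through November: 98 more days to subtract
October 2025: 31 days, 67 remaining
September 2025: 30 days, 37 remaining
August 2025: 31 days, 6 remaining
July 2025 has 31 days, need 6
Result: 2025-07-25

2025-07-25


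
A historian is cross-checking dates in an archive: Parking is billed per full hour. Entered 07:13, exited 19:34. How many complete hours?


Start: 07:13
End: 19:34
Hour difference: 19 - 7 = 12 hours
Minute difference: 34 - 13 = 21 minutes
Total minutes: 741
Complete hours: 741 / 60 = 12 (remainder 21)

12


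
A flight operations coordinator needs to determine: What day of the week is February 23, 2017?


Date: 2017-02-23
January 1, 2017 is a Sunday
Day of year: 54
Offset from Jan 1: 53 days
53 mod 7 = 4
Result: Thursday

Thursday


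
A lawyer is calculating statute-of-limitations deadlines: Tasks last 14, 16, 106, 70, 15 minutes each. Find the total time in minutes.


Durations: 14, 16, 106, 70, 15
Running sum: 14
+ 16 = 30
+ 106 = 136
+ 70 = 206
+ 15 = 221
Total duration: 221 minutes
That is 3 hours and 41 minutes

221


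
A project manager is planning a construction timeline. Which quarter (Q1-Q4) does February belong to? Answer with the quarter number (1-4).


Month: February (month 2)
Q1: January-March (months 1-3)
Q2: April-June (months 4-6)
Q3: July-September (months 7-9)
Q4: October-December (months 10-12)
Month 2 falls in Q1

1


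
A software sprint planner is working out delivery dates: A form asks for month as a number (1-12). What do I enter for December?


Calendar month order:
11. November
12. December <--
December is month number 12

12


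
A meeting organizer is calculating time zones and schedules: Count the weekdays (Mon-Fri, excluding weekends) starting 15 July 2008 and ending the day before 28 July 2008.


Start: 2008-07-15 (Tuesday)
End (exclusive): 2008-07-28 (Monday)
Total calendar days: 13
Full weeks: 13 // 7 = 1 -> 5 weekdays
Remaining 6 days starting on Tuesday:
  Tue(w), Wed(w), Thu(w), Fri(w), Sat(-), Sun(-) -> 4 weekdays
Total business days: 5 + 4 = 9

9


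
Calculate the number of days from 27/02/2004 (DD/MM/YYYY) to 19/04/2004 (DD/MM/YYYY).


Start date: 2004-02-27
End date: 2004-04-19
Feb 2004: +3 days
Mar 2004: +31 days
Apr 2004: +18 days
Total: 52 days

52


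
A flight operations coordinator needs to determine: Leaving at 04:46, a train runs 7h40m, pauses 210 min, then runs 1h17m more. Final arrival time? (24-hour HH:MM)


Depart: 04:46
Leg 1: +460 min -> 12:26
Layover: +210 min -> 15:56
Leg 2: +77 min -> 17:13
Total travel: 747 minutes = 12h 27m
Arrival: 17:13

17:13


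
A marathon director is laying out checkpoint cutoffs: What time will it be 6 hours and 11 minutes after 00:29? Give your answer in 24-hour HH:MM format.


Start time: 00:29
Adding: 6 hours 11 minutes
Minutes: 29 + 11 = 40
Hours: 0 + 6 + 0 = 6
Result: 06:40

06:40


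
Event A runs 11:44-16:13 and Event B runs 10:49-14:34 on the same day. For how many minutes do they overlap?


Interval A: [704, 973] minutes from midnight
Interval B: [649, 874] minutes from midnight
Overlap start = max(704, 649) = 704
Overlap end = min(973, 874) = 874
Overlap = 874 - 704 = 170 minutes

170


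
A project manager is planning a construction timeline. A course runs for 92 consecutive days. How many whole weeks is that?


Total days: 92
Days per week: 7
Division: 92 / 7 = 13 remainder 1
Complete weeks: 13
Remaining days: 1

13


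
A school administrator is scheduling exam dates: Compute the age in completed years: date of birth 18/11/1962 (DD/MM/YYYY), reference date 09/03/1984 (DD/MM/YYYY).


Birth: 1962-11-18
Reference: 1984-03-09
Year difference: 1984 - 1962 = 22
Has birthday (11-18) occurred by 03-09? No
Birthday not yet reached this year -> subtract 1
Age in full years: 21

21


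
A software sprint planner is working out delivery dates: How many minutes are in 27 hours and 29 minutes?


Hours: 27
Extra minutes: 29
Minutes per hour: 60
Hours to minutes: 27 x 60 = 1620
Total: 1620 + 29 = 1649

1649


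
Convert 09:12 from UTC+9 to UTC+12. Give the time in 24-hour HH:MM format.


Local time: 09:12 at UTC+9 (offset 9h)
Target zone: UTC+12 (offset 12h)
Difference: 12 - (9) = 3 hours
Calculation: 9 + (3) = 12
Result: 12:12

12:12


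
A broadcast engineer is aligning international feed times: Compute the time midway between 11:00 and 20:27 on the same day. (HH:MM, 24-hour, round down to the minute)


Start time: 11:00 = 660 minutes from midnight
End time: 20:27 = 1227 minutes from midnight
Sum: 660 + 1227 = 1887
Midpoint: 1887 / 2 = 943 minutes
Convert: 943 / 60 = 15 hours, 43 minutes
Result: 15:43

15:43


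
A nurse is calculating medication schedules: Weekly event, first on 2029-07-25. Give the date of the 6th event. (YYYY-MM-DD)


First occurrence: 2029-07-25 (occurrence 1)
Each occurrence is 7 days after the previous.
Occurrence 6 is 5 weeks after the first.
5 weeks = 35 days
2029-07-25 + 35 days = 2029-08-29

2029-08-29


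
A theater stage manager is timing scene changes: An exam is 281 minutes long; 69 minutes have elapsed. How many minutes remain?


Total budget: 281 minutes
Time used: 69 minutes
Remaining: 281 - 69 = 212 minutes
Percent used: 24.6%
Percent remaining: 75.4%

212


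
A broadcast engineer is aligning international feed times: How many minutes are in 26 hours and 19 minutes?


Hours: 26
Minutes: 19
Convert hours to minutes: 26 x 60 = 1560
Add remaining minutes: 1560 + 19 = 1579

1579


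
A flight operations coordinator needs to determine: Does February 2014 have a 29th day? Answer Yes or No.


Year: 2014
Divisible by 4? 2014 / 4 = 503.5 -> No
Not divisible by 4, so NOT a leap year

No


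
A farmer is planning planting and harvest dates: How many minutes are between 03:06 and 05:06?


Start time: 03:06 = 186 minutes from midnight
End time: 05:06 = 306 minutes from midnight
Difference: 306 - 186 = 120 minutes
That is 2 hours and 0 minutes

120


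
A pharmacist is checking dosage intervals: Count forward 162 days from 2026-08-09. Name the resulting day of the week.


Start: 2026-08-09 (Sunday)
Step 1 - find target date: add 162 days
  2026-08-09 + 162 days = 2027-01-18
Step 2 - day of week:
  162 mod 7 = 1
  Sunday + 1 days -> Monday
Result: Monday (2027-01-18)

Monday


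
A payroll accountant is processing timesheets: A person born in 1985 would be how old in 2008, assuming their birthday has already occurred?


Birth year: 1985
Current year: 2008
Age = current year - birth year
Age = 2008 - 1985 = 23

23


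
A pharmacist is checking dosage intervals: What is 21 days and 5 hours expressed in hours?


Days: 21
Extra hours: 5
Hours per day: 24
Days to hours: 21 x 24 = 504
Total: 504 + 5 = 509

509


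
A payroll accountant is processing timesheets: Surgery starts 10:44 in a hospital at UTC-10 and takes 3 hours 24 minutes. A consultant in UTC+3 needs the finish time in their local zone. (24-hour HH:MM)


Start: 10:44 in UTC-10
Step 1 - add duration:
  minutes: 44 + 24 = 68 (carry 1h)
  hours: 10 + 3 + 1 = 14
  end in UTC-10: 14:08
Step 2 - convert UTC-10 -> UTC+3:
  offset difference: 3 - (-10) = 13 hours
  14 + (13) = 27 -> mod 24 = 3
Result: 03:08 in UTC+3

03:08


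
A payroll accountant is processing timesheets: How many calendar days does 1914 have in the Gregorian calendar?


Year: 1914
Check leap year rules:
Divisible by 4? No
1914 is not a leap year
Days: 365

365


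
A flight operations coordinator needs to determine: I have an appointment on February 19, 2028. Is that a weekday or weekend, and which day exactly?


Date: 2028-02-19
January 1, 2028 is a Saturday
Day of year: 50
Offset from Jan 1: 49 days
49 mod 7 = 0
Result: Saturday

Saturday


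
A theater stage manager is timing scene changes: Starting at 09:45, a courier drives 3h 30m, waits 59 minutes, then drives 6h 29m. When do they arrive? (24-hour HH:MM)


Depart: 09:45
Leg 1: +210 min -> 13:15
Layover: +59 min -> 14:14
Leg 2: +389 min -> 20:43
Total travel: 658 minutes = 10h 58m
Arrival: 20:43

20:43


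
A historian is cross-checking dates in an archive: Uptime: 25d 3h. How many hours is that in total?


Days: 25
Extra hours: 3
Hours per day: 24
Days to hours: 25 x 24 = 600
Total: 600 + 3 = 603

603


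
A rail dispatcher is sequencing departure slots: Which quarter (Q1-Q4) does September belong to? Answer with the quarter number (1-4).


Month: September (month 9)
Q1: January-March (months 1-3)
Q2: April-June (months 4-6)
Q3: July-September (months 7-9)
Q4: October-December (months 10-12)
Month 9 falls in Q3

3


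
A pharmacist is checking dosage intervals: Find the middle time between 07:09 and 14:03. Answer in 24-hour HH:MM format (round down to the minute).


Start time: 07:09 = 429 minutes from midnight
End time: 14:03 = 843 minutes from midnight
Sum: 429 + 843 = 1272
Midpoint: 1272 / 2 = 636 minutes
Convert: 636 / 60 = 10 hours, 36 minutes
Result: 10:36

10:36


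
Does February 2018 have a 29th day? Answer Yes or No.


Year: 2018
Divisible by 4? 2018 / 4 = 504.5 -> No
Not divisible by 4, so NOT a leap year

No


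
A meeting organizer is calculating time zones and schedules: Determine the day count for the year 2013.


Year: 2013
Check leap year rules:
Divisible by 4? No
2013 is not a leap year
Days: 365

365


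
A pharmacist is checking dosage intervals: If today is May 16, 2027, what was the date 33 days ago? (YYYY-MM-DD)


Start: 2027-05-16
Subtracting 33 days
Days already passed in May: 16
After going back through May: 17 more days to subtract
April 2027 has 30 days, need 17
Result: 2027-04-13

2027-04-13


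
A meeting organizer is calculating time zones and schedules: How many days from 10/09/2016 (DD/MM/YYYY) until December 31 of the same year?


Start: September 10, 2016
End: December 31, 2016
Days left in September: 20
October: 31
November: 30
December: 31
Sum of remaining months: 92
Total: 20 + 92 = 112

112


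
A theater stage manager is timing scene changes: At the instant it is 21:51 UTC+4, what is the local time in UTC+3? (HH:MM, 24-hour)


Local time: 21:51 at UTC+4 (offset 4h)
Target zone: UTC+3 (offset 3h)
Difference: 3 - (4) = -1 hours
Calculation: 21 + (-1) = 20
Result: 20:51

20:51


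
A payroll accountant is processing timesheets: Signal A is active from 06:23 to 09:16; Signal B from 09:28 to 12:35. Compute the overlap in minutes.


Interval A: [383, 556] minutes from midnight
Interval B: [568, 755] minutes from midnight
Overlap start = max(383, 568) = 568
Overlap end = min(556, 755) = 556
End <= start, so the intervals do not overlap: 0 minutes

0


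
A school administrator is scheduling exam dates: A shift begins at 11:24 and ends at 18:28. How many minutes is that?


Start time: 11:24 = 684 minutes from midnight
End time: 18:28 = 1108 minutes from midnight
Difference: 1108 - 684 = 424 minutes
That is 7 hours and 4 minutes

424


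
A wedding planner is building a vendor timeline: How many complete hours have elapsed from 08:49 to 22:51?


Start: 08:49
End: 22:51
Hour difference: 22 - 8 = 14 hours
Minute difference: 51 - 49 = 2 minutes
Total minutes: 842
Complete hours: 842 / 60 = 14 (remainder 2)

14


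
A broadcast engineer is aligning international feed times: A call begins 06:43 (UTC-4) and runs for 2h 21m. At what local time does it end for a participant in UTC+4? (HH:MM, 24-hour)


Start: 06:43 in UTC-4
Step 1 - add duration:
  minutes: 43 + 21 = 64 (carry 1h)
  hours: 6 + 2 + 1 = 9
  end in UTC-4: 09:04
Step 2 - convert UTC-4 -> UTC+4:
  offset difference: 4 - (-4) = 8 hours
  9 + (8) = 17 -> mod 24 = 17
Result: 17:04 in UTC+4

17:04


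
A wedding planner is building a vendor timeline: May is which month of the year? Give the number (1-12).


Calendar month order:
4. April
5. May <--
6. June
May is month number 5

5


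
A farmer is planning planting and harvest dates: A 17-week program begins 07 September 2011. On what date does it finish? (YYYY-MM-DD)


Start: 2011-09-07
Weeks to add: 17
Convert to days: 17 x 7 = 119 days
Add 119 days to 2011-09-07
Result: 2012-01-04

2012-01-04


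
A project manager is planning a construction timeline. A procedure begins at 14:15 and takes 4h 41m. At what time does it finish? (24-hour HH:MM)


Start time: 14:15
Adding: 4 hours 41 minutes
Minutes: 15 + 41 = 56
Hours: 14 + 4 + 0 = 18
Result: 18:56

18:56


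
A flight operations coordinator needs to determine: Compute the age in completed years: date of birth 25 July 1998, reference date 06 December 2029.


Birth: 1998-07-25
Reference: 2029-12-06
Year difference: 2029 - 1998 = 31
Has birthday (07-25) occurred by 12-06? Yes
Age in full years: 31

31


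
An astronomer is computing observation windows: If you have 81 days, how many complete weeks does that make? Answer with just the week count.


Total days: 81
Days per week: 7
Division: 81 / 7 = 11 remainder 4
Complete weeks: 11
Remaining days: 4

11


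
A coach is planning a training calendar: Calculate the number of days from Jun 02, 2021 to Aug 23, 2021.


Start date: 2021-06-02
End date: 2021-08-23
Jun 2021: +29 days
Jul 2021: +31 days
Aug 2021: +22 days
Total: 82 days

82


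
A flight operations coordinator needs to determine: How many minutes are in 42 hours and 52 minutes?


Hours: 42
Extra minutes: 52
Minutes per hour: 60
Hours to minutes: 42 x 60 = 2520
Total: 2520 + 52 = 2572

2572


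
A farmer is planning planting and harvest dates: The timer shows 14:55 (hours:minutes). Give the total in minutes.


Hours: 14
Minutes: 55
Convert hours to minutes: 14 x 60 = 840
Add remaining minutes: 840 + 55 = 895

895


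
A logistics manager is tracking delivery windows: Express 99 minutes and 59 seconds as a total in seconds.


Minutes: 99
Seconds: 59
Convert minutes to seconds: 99 x 60 = 5940
Add remaining seconds: 5940 + 59 = 5999

5999


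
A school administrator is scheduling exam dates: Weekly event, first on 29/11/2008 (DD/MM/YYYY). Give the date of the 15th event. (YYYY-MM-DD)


First occurrence: 2008-11-29 (occurrence 1)
Each occurrence is 7 days after the previous.
Occurrence 15 is 14 weeks after the first.
14 weeks = 98 days
2008-11-29 + 98 days = 2009-03-07

2009-03-07


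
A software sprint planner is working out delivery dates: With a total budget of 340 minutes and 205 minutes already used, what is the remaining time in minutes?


Total budget: 340 minutes
Time used: 205 minutes
Remaining: 340 - 205 = 135 minutes
Percent used: 60.3%
Percent remaining: 39.7%

135


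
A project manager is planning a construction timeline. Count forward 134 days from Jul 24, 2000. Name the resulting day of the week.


Start: 2000-07-24 (Monday)
Step 1 - find target date: add 134 days
  2000-07-24 + 134 days = 2000-12-05
Step 2 - day of week:
  134 mod 7 = 1
  Monday + 1 days -> Tuesday
Result: Tuesday (2000-12-05)

Tuesday


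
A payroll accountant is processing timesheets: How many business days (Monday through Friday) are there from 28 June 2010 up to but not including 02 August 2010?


Start: 2010-06-28 (Monday)
End (exclusive): 2010-08-02 (Monday)
Total calendar days: 35
Full weeks: 35 // 7 = 5 -> 25 weekdays
Remaining 0 days starting on Monday:
Total business days: 25 + 0 = 25

25


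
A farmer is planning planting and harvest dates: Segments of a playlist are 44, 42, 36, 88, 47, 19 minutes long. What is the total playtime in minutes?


Durations: 44, 42, 36, 88, 47, 19
Running sum: 44
+ 42 = 86
+ 36 = 122
+ 88 = 210
+ 47 = 257
+ 19 = 276
Total duration: 276 minutes
That is 4 hours and 36 minutes

276


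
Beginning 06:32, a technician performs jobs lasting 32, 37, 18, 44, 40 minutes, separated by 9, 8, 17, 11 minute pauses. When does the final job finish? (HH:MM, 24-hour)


Start: 06:32 = 392 min from midnight
  after task 1 (32 min): 07:04
  after break (9 min): 07:13
  after task 2 (37 min): 07:50
  after break (8 min): 07:58
  after task 3 (18 min): 08:16
  after break (17 min): 08:33
  after task 4 (44 min): 09:17
  after break (11 min): 09:28
  after task 5 (40 min): 10:08
Total elapsed: 216 minutes
End time: 10:08

10:08


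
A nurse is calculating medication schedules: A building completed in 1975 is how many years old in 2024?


Birth year: 1975
Current year: 2024
Age = current year - birth year
Age = 2024 - 1975 = 49

49


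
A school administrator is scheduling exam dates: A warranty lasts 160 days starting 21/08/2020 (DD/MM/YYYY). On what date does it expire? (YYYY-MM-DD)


Start: 2020-08-21
Adding 160 days
Days remaining in August: 10
After August: 150 days still to add
September 2020: 30 days, 120 remaining
October 2020: 31 days, 89 remaining
November 2020: 30 days, 59 remaining
December 2020: 31 days, 28 remaining
Result: 2021-01-28

2021-01-28


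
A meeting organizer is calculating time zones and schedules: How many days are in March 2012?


Month: March
Year: 2012
March is a 31-day month
Total: 31 days

31


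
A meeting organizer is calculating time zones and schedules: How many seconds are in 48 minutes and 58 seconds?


Minutes: 48
Extra seconds: 58
Seconds per minute: 60
Minutes to seconds: 48 x 60 = 2880
Total: 2880 + 58 = 2938

2938


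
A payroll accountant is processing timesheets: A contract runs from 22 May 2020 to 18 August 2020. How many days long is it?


Start date: 2020-05-22
End date: 2020-08-18
May 2020: +10 days
Jun 2020: +30 days
Jul 2020: +31 days
Aug 2020: +17 days
Total: 88 days

88


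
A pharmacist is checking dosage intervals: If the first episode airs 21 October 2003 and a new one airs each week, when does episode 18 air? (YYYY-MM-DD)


First occurrence: 2003-10-21 (occurrence 1)
Each occurrence is 7 days after the previous.
Occurrence 18 is 17 weeks after the first.
17 weeks = 119 days
2003-10-21 + 119 days = 2004-02-17

2004-02-17


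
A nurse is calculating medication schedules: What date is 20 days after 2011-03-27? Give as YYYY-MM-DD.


Start: 2011-03-27
Adding 20 days
Days remaining in March: 4
After March: 16 days still to add
April 2011 has 30 days, need 16
Result: 2011-04-16

2011-04-16


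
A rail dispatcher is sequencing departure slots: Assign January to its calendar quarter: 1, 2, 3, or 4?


Month: January (month 1)
Q1: January-March (months 1-3)
Q2: April-June (months 4-6)
Q3: July-September (months 7-9)
Q4: October-December (months 10-12)
Month 1 falls in Q1

1


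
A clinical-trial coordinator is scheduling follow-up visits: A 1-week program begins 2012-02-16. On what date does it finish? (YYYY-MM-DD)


Start: 2012-02-16
Weeks to add: 1
Convert to days: 1 x 7 = 7 days
Add 7 days to 2012-02-16
Result: 2012-02-23

2012-02-23


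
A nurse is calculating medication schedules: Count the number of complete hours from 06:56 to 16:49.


Start: 06:56
End: 16:49
Hour difference: 16 - 6 = 10 hours
Minute difference: 49 - 56 = -7 minutes
Total minutes: 593
Complete hours: 593 / 60 = 9 (remainder 53)

9


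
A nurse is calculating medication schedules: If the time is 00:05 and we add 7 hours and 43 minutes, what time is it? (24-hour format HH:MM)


Start time: 00:05
Adding: 7 hours 43 minutes
Minutes: 5 + 43 = 48
Hours: 0 + 7 + 0 = 7
Result: 07:48

07:48


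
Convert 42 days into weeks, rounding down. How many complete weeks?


Total days: 42
Days per week: 7
Division: 42 / 7 = 6 remainder 0
Complete weeks: 6
Remaining days: 0

6


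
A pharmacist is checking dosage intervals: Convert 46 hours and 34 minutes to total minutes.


Hours: 46
Minutes: 34
Convert hours to minutes: 46 x 60 = 2760
Add remaining minutes: 2760 + 34 = 2794

2794


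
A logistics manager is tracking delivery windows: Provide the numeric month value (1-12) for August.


Calendar month order:
7. July
8. August <--
9. September
August is month number 8

8


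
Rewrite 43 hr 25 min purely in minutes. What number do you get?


Hours: 43
Extra minutes: 25
Minutes per hour: 60
Hours to minutes: 43 x 60 = 2580
Total: 2580 + 25 = 2605

2605


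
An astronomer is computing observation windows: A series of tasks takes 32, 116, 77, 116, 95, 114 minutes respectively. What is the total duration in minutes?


Durations: 32, 116, 77, 116, 95, 114
Running sum: 32
+ 116 = 148
+ 77 = 225
+ 116 = 341
+ 95 = 436
+ 114 = 550
Total duration: 550 minutes
That is 9 hours and 10 minutes

550


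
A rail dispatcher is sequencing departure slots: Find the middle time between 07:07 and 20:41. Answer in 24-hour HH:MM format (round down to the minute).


Start time: 07:07 = 427 minutes from midnight
End time: 20:41 = 1241 minutes from midnight
Sum: 427 + 1241 = 1668
Midpoint: 1668 / 2 = 834 minutes
Convert: 834 / 60 = 13 hours, 54 minutes
Result: 13:54

13:54


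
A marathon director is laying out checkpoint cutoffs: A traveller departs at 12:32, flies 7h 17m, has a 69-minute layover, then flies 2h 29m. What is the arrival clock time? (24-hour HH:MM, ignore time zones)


Depart: 12:32
Leg 1: +437 min -> 19:49
Layover: +69 min -> 20:58
Leg 2: +149 min -> 23:27
Total travel: 655 minutes = 10h 55m
Arrival: 23:27

23:27


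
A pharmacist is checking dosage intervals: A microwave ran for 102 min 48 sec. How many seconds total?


Minutes: 102
Extra seconds: 48
Seconds per minute: 60
Minutes to seconds: 102 x 60 = 6120
Total: 6120 + 48 = 6168

6168


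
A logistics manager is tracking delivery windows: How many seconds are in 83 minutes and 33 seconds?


Minutes: 83
Seconds: 33
Convert minutes to seconds: 83 x 60 = 4980
Add remaining seconds: 4980 + 33 = 5013

5013


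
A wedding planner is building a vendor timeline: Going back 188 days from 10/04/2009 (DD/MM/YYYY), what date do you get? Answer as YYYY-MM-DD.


Start: 2009-04-10
Subtracting 188 days
Days already passed in April: 10
After going back through April: 178 more days to subtract
March 2009: 31 days, 147 remaining
February 2009: 28 days, 119 remaining
January 2009: 31 days, 88 remaining
December 2008: 31 days, 57 remaining
Result: 2008-10-04

2008-10-04


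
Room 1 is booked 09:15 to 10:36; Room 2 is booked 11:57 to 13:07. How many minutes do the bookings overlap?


Interval A: [555, 636] minutes from midnight
Interval B: [717, 787] minutes from midnight
Overlap start = max(555, 717) = 717
Overlap end = min(636, 787) = 636
End <= start, so the intervals do not overlap: 0 minutes

0


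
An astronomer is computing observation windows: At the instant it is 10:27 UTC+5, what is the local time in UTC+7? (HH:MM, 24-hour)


Local time: 10:27 at UTC+5 (offset 5h)
Target zone: UTC+7 (offset 7h)
Difference: 7 - (5) = 2 hours
Calculation: 10 + (2) = 12
Result: 12:27

12:27


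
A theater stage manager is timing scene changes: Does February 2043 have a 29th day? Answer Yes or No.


Year: 2043
Divisible by 4? 2043 / 4 = 510.75 -> No
Not divisible by 4, so NOT a leap year

No


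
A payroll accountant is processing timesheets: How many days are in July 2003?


Month: July
Year: 2003
July is a 31-day month
Total: 31 days

31


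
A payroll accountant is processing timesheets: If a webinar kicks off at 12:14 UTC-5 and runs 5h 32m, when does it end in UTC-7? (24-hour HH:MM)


Start: 12:14 in UTC-5
Step 1 - add duration:
  minutes: 14 + 32 = 46
  hours: 12 + 5 + 0 = 17
  end in UTC-5: 17:46
Step 2 - convert UTC-5 -> UTC-7:
  offset difference: -7 - (-5) = -2 hours
  17 + (-2) = 15 -> mod 24 = 15
Result: 15:46 in UTC-7

15:46
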